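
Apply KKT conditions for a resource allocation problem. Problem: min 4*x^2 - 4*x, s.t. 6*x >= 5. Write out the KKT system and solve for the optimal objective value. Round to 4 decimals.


Step 1: Try lambda = 0 (constraint inactive).
x_unc = 4/(2*4) = 0.5
Check: 6*0.5 = 3.0 < 5 -- violated!
Step 2: Constraint must be active: 6*x = 5
x* = 5/6 = 0.8333 (rounded; the exact value 5/6 is used below)
lambda = (2*4*(5/6) - 4)/6 = 0.4444
Step 3: Compute optimal value.
f(x*) = 4*(5/6)^2 - 4*(5/6) = -0.5556


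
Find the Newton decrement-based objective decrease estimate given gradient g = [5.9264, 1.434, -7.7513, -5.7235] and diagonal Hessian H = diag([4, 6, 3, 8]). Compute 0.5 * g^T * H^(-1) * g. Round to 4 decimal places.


Step 1: H is diagonal, so H^(-1) * g = [1.4816, 0.239, -2.5838, -0.7154].
Step 2: g^T H^(-1) g = sum_i g_i^2 / H_ii
  = (5.9264)^2/4 + (1.434)^2/6 + (-7.7513)^2/3 + (-5.7235)^2/8
  = 8.7806 + 0.3427 + 20.0276 + 4.0948 = 33.2456
Step 3: Objective decrease = 0.5 * g^T H^(-1) g = 16.6228


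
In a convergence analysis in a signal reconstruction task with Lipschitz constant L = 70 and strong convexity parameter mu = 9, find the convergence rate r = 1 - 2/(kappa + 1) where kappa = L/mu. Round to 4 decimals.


Step 1: Compute the condition number.
kappa = L/mu = 70/9 = 7.7778
Step 2: Compute the convergence rate.
r = 1 - 2/(kappa + 1) = 1 - 2*mu/(L + mu) = (L - mu)/(L + mu) = 61/79 = 0.7722


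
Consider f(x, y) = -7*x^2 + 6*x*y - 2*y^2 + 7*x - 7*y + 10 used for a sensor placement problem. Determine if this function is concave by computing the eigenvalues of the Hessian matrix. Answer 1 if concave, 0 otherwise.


The Hessian of f(x,y) = -7*x^2 + 6*x*y - 2*y^2 + 7*x - 7*y + 10 is:
H = [[-14, 6], [6, -4]]
Trace = -14 - 4 = -18
Determinant = -14*-4 - (6)^2 = 20
Discriminant = (-18)^2 - 4*20 = 244.0
Eigenvalues: lambda_1 = -16.8102, lambda_2 = -1.1898
The function is concave.

1


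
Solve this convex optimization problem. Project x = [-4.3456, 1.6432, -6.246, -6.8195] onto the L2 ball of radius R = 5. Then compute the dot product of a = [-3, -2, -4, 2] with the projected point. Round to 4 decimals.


Step 1: Compute ||x|| (intermediates to 6 decimals).
||x|| = sqrt((-4.3456)^2 + 1.6432^2 + (-6.246)^2 + (-6.8195)^2) = 10.349031
Step 2: Project.
Since ||x|| > R, scale = R/||x|| = 5/10.349031 = 0.483137, proj(x) = scale * x
proj(x) = [-2.09952, 0.793891, -3.017674, -3.294753]
Step 3: Dot product.
a^T * proj(x) = -3*(-2.09952) - 2*0.793891 - 4*(-3.017674) + 2*(-3.294753) = 10.192


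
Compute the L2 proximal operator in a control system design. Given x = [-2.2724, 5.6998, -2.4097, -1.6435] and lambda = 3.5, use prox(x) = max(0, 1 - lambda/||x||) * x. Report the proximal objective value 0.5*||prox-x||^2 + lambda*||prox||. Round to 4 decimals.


Step 1: Compute ||x||.
||x|| = 6.7941
Step 2: Compute scaling factor.
scale = max(0, 1 - 3.5/6.7941) = 0.4848
Step 3: prox(x) = [-1.1018, 2.7635, -1.1683, -0.7968]
||prox(x)|| = 3.2941
Step 4: Proximal objective.
0.5*||prox-x||^2 = 6.125
lambda*||prox|| = 11.5294
Total = 17.6542


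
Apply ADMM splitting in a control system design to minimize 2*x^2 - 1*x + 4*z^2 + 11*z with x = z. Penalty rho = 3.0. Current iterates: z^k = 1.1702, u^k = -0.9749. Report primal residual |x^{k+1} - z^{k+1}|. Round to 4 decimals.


ADMM iteration with rho = 3.0, z^k = 1.1702, u^k = -0.9749
Step 1: x-update.
Minimize 2*x^2 - 1*x + (3.0/2)*(x - 1.1702 - 0.9749)^2
FOC: (2*2 + 3.0)*x = 1 + 3.0*(1.1702 + 0.9749)
x^{k+1} = 1.0622
Step 2: z-update.
Minimize 4*z^2 + 11*z + (3.0/2)*(1.0622 - z - 0.9749)^2
FOC: (2*4 + 3.0)*z = -11 + 3.0*(1.0622 - 0.9749)
z^{k+1} = -0.9762
Step 3: u-update.
u^{k+1} = -0.9749 + 1.0622 + 0.9762 = 1.0635
Step 4: Primal residual = |1.0622 + 0.9762| = 2.0384


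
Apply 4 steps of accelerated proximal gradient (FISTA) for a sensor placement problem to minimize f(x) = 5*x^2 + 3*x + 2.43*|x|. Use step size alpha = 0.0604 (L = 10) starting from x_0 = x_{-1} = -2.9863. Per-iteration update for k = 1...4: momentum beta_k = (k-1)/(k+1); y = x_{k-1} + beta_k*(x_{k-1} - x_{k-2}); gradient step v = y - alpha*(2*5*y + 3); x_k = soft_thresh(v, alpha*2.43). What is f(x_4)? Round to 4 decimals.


FISTA on f(x) = 5*x^2 + 3*x + 2.43*|x|
L = 10, alpha = 0.0604
Iteration 1: beta = 0.0, y = -2.9863 + 0.0*(-2.9863 + 2.9863) = -2.9863
  grad(y) = -26.863, v = y - alpha*grad = -1.3638
  prox(v) = soft_thresh(-1.3638, 0.1468) = -1.217
Iteration 2: beta = 0.3333, y = -1.217 + 0.3333*(-1.217 + 2.9863) = -0.6272
  grad(y) = -3.2724, v = y - alpha*grad = -0.4296
  prox(v) = soft_thresh(-0.4296, 0.1468) = -0.2828
Iteration 3: beta = 0.5, y = -0.2828 + 0.5*(-0.2828 + 1.217) = 0.1843
  grad(y) = 4.8428, v = y - alpha*grad = -0.1082
  prox(v) = soft_thresh(-0.1082, 0.1468) = 0.0
Iteration 4: beta = 0.6, y = 0.0 + 0.6*(0.0 + 0.2828) = 0.1697
  grad(y) = 4.6969, v = y - alpha*grad = -0.114
  prox(v) = soft_thresh(-0.114, 0.1468) = 0.0
f(x_4) = 5*0.0^2 + 3*0.0 + 2.43*|0.0| = 0.0


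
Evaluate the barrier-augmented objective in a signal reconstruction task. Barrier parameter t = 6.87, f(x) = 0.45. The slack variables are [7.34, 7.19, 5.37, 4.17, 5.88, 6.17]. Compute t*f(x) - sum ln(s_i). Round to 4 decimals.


Step 1: Compute log-barrier.
ln values: [1.9933, 1.9727, 1.6808, 1.4279, 1.7716, 1.8197]
phi = -(1.9933 + 1.9727 + 1.6808 + 1.4279 + 1.7716 + 1.8197) = -10.666
Step 2: Compute augmented objective.
t*f(x) = 6.87*0.45 = 3.0915
Total = 3.0915 - 10.666 = -7.5745


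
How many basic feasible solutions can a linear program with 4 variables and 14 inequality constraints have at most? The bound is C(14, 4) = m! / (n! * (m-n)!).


Each vertex corresponds to some choice of n active constraints out of m, so the number of vertices is at most C(m, n) = m! / (n!(m-n)!).
m = 14, n = 4
Numerator: 14 * 13 * 12 * 11
Denominator: 4! = 24
C(14, 4) = 1001


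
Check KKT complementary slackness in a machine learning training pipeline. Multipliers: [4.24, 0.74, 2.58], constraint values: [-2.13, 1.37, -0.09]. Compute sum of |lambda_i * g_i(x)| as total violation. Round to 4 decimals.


KKT complementary slackness check:
lambda_1 * g_1 = 4.24 * -2.13 = -9.0312
lambda_2 * g_2 = 0.74 * 1.37 = 1.0138
lambda_3 * g_3 = 2.58 * -0.09 = -0.2322
Total violation = 9.0312 + 1.0138 + 0.2322 = 10.2772


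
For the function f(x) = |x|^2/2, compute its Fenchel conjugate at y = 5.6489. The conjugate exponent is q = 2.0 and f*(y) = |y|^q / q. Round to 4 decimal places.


The conjugate exponent q satisfies 1/p + 1/q = 1.
p = 2, so q = 2/(2 - 1) = 2.0
|y|^q = 5.6489^2.0 = 31.9101
f*(5.6489) = 31.9101 / 2.0 = 15.955


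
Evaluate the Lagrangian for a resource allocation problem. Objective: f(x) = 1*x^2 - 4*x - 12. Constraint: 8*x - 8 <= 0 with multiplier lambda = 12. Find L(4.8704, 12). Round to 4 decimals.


Step 1: Evaluate f(x).
f(4.8704) = 1*4.8704^2 - 4*4.8704 - 12 = -7.7608
Step 2: Evaluate g(x).
g(4.8704) = 8*4.8704 - 8 = 30.9632
Step 3: Compute Lagrangian.
L = -7.7608 + 12*30.9632 = 363.7976


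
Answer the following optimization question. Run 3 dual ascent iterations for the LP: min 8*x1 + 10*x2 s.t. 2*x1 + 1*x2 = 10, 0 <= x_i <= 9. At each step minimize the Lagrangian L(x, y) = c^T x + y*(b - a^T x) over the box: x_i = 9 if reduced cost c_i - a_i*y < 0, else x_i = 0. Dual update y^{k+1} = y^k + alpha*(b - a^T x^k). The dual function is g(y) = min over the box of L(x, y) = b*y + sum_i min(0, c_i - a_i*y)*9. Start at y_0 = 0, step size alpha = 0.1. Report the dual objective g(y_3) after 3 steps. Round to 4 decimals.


Dual ascent for LP: min 8*x1 + 10*x2, 2*x1 + 1*x2 = 10, 0 <= x_i <= 9
Step 1: y^k = 0.0, reduced costs: (8.0, 10.0)
  x^k = (0.0, 0.0), subgradient = b - a^T x = 10.0
  y^{k+1} = 0.0 + 0.1*10.0 = 1.0
Step 2: y^k = 1.0, reduced costs: (6.0, 9.0)
  x^k = (0.0, 0.0), subgradient = b - a^T x = 10.0
  y^{k+1} = 1.0 + 0.1*10.0 = 2.0
Step 3: y^k = 2.0, reduced costs: (4.0, 8.0)
  x^k = (0.0, 0.0), subgradient = b - a^T x = 10.0
  y^{k+1} = 2.0 + 0.1*10.0 = 3.0
Dual objective at y_3 = 3.0: reduced costs (2.0, 7.0), box minimizer x = (0.0, 0.0)
g(y_3) = b*y + (c1 - a1*y)*x1 + (c2 - a2*y)*x2 = 10*3.0 + 2.0*0.0 + 7.0*0.0 = 30.0 + 0.0 + 0.0 = 30.0


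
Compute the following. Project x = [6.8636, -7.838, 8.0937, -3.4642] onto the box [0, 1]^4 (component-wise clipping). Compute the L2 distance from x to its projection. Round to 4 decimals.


Project each component onto [0, 1].
clip(6.8636) = 1.0, clip(-7.838) = 0.0, clip(8.0937) = 1.0, clip(-3.4642) = 0.0
Projection = [1.0, 0.0, 1.0, 0.0]
Squared diffs: [34.3818, 61.4342, 50.3206, 12.0007]
Distance = sqrt(158.1373) = 12.5753


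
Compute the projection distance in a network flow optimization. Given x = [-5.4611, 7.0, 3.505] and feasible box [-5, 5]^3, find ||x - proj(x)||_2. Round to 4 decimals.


Project each component onto [-5, 5].
clip(-5.4611) = -5.0, clip(7.0) = 5.0, clip(3.505) = 3.505
Projection = [-5.0, 5.0, 3.505]
Squared diffs: [0.2126, 4.0, 0.0]
Distance = sqrt(4.2126) = 2.0525


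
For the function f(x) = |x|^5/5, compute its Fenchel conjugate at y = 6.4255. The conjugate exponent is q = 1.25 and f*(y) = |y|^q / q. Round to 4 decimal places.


The conjugate exponent q satisfies 1/p + 1/q = 1.
p = 5, so q = 5/(5 - 1) = 1.25
|y|^q = 6.4255^1.25 = 10.2302
f*(6.4255) = 10.2302 / 1.25 = 8.1842


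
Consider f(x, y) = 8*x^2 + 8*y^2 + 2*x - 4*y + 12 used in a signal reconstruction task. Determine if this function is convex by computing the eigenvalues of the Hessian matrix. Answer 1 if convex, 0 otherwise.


The Hessian of f(x,y) = 8*x^2 + 8*y^2 + 2*x - 4*y + 12 is:
H = [[16, 0], [0, 16]]
Trace = 16 + 16 = 32
Determinant = 16*16 - (0)^2 = 256
Discriminant = (32)^2 - 4*256 = 0.0
Eigenvalues: lambda_1 = 16.0, lambda_2 = 16.0
The function is convex.

1


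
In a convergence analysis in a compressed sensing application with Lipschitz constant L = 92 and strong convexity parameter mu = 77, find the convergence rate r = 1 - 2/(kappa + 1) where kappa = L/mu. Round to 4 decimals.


Step 1: Compute the condition number.
kappa = L/mu = 92/77 = 1.1948
Step 2: Compute the convergence rate.
r = 1 - 2/(kappa + 1) = 1 - 2*mu/(L + mu) = (L - mu)/(L + mu) = 15/169 = 0.0888


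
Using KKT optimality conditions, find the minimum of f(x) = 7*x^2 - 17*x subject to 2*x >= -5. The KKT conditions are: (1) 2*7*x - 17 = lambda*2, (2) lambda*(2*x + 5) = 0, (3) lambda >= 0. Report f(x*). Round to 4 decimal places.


Step 1: Try lambda = 0 (constraint inactive).
Stationarity: 2*7*x - 17 = 0
x* = 17/(2*7) = 17/14 = 1.2143 (rounded; the exact value 17/14 is used below)
Check constraint: 2*1.2143 = 2.4286 >= -5 -- satisfied.
Step 2: Compute optimal value.
f(x*) = 7*(17/14)^2 - 17*(17/14) = -10.3214


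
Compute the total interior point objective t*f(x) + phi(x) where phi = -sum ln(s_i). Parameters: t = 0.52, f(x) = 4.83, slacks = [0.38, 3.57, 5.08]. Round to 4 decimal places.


Step 1: Compute log-barrier.
ln values: [-0.9676, 1.2726, 1.6253]
phi = -(-0.9676 + 1.2726 + 1.6253) = -1.9303
Step 2: Compute augmented objective.
t*f(x) = 0.52*4.83 = 2.5116
Total = 2.5116 - 1.9303 = 0.5813


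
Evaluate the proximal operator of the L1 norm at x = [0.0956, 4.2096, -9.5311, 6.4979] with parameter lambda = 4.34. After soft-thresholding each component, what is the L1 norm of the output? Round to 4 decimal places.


Soft-thresholding with lambda = 4.34:
prox(0.0956) = sign(0.0956)*max(|0.0956| - 4.34, 0) = 0.0
prox(4.2096) = sign(4.2096)*max(|4.2096| - 4.34, 0) = 0.0
prox(-9.5311) = sign(-9.5311)*max(|-9.5311| - 4.34, 0) = -5.1911
prox(6.4979) = sign(6.4979)*max(|6.4979| - 4.34, 0) = 2.1579
prox(x) = [0.0, 0.0, -5.1911, 2.1579]
||prox(x)||_1 = 0.0 + 0.0 + 5.1911 + 2.1579 = 7.349


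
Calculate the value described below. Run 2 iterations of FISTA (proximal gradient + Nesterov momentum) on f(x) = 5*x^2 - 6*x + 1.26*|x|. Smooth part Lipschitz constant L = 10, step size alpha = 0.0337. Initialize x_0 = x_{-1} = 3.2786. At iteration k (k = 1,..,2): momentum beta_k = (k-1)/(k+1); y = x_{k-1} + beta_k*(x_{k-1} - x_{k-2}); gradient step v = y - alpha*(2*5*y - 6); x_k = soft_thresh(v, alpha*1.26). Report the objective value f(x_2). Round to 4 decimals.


FISTA on f(x) = 5*x^2 - 6*x + 1.26*|x|
L = 10, alpha = 0.0337
Iteration 1: beta = 0.0, y = 3.2786 + 0.0*(3.2786 - 3.2786) = 3.2786
  grad(y) = 26.786, v = y - alpha*grad = 2.3759
  prox(v) = soft_thresh(2.3759, 0.0425) = 2.3334
Iteration 2: beta = 0.3333, y = 2.3334 + 0.3333*(2.3334 - 3.2786) = 2.0184
  grad(y) = 14.184, v = y - alpha*grad = 1.5404
  prox(v) = soft_thresh(1.5404, 0.0425) = 1.4979
f(x_2) = 5*1.4979^2 - 6*1.4979 + 1.26*|1.4979| = 4.1189


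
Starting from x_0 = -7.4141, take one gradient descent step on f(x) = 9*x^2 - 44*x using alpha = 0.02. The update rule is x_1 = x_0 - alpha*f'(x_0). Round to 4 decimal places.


We compute the gradient at x_0 and apply the update.
f'(x) = 18*x - 44
f'(-7.4141) = 18*-7.4141 - 44 = -177.4538
x_1 = -7.4141 - 0.02*-177.4538 = -3.865


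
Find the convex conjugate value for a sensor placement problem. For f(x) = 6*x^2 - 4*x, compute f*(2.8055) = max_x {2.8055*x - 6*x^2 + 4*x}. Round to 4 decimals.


f*(y) = sup_x {y*x - a*x^2 - b*x} = sup_x {(y-b)*x - a*x^2}
FOC: (y - b) - 2a*x = 0 => x* = (y - b)/(2a)
x* = (2.8055 + 4)/(2*6) = 0.5671
f*(2.8055) = (y-b)^2/(4a) = (2.8055 + 4)^2/(4*6)
= 46.3148/24 = 1.9298


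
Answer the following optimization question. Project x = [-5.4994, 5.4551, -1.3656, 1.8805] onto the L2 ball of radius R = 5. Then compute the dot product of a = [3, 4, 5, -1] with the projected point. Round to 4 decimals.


Step 1: Compute ||x|| (intermediates to 6 decimals).
||x|| = sqrt((-5.4994)^2 + 5.4551^2 + (-1.3656)^2 + 1.8805^2) = 8.087191
Step 2: Project.
Since ||x|| > R, scale = R/||x|| = 5/8.087191 = 0.618262, proj(x) = scale * x
proj(x) = [-3.40007, 3.372681, -0.844299, 1.162642]
Step 3: Dot product.
a^T * proj(x) = 3*(-3.40007) + 4*3.372681 + 5*(-0.844299) - 1*1.162642 = -2.0936


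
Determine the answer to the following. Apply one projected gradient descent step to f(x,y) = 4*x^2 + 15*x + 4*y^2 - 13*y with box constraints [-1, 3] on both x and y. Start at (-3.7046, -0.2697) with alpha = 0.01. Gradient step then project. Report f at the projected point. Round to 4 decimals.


Step 1: Compute gradient at (-3.7046, -0.2697).
grad_x = 2*4*-3.7046 + 15 = -14.6368
grad_y = 2*4*-0.2697 - 13 = -15.1576
Step 2: Gradient step.
x_raw = -3.7046 - 0.01*-14.6368 = -3.5582
y_raw = -0.2697 - 0.01*-15.1576 = -0.1181
Step 3: Project onto [-1, 3].
x_proj = clip(-3.5582) = -1.0
y_proj = clip(-0.1181) = -0.1181
Step 4: Evaluate f.
f(-1.0, -0.1181) = -9.4086


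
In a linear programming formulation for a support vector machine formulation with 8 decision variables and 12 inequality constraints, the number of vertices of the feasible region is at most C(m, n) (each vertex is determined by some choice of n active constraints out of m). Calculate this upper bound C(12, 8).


Each vertex corresponds to some choice of n active constraints out of m, so the number of vertices is at most C(m, n) = m! / (n!(m-n)!).
m = 12, n = 8
Numerator: 12 * 11 * 10 * 9 * 8 * 7 * 6 * 5
Denominator: 8! = 40320
C(12, 8) = 495


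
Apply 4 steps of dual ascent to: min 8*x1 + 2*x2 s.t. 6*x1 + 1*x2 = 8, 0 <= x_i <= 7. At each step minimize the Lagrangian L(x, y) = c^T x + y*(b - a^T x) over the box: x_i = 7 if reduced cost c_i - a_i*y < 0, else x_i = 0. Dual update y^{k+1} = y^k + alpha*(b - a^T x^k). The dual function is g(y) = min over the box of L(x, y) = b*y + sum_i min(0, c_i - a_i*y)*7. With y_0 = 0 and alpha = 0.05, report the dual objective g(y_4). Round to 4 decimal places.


Dual ascent for LP: min 8*x1 + 2*x2, 6*x1 + 1*x2 = 8, 0 <= x_i <= 7
Step 1: y^k = 0.0, reduced costs: (8.0, 2.0)
  x^k = (0.0, 0.0), subgradient = b - a^T x = 8.0
  y^{k+1} = 0.0 + 0.05*8.0 = 0.4
Step 2: y^k = 0.4, reduced costs: (5.6, 1.6)
  x^k = (0.0, 0.0), subgradient = b - a^T x = 8.0
  y^{k+1} = 0.4 + 0.05*8.0 = 0.8
Step 3: y^k = 0.8, reduced costs: (3.2, 1.2)
  x^k = (0.0, 0.0), subgradient = b - a^T x = 8.0
  y^{k+1} = 0.8 + 0.05*8.0 = 1.2
Step 4: y^k = 1.2, reduced costs: (0.8, 0.8)
  x^k = (0.0, 0.0), subgradient = b - a^T x = 8.0
  y^{k+1} = 1.2 + 0.05*8.0 = 1.6
Dual objective at y_4 = 1.6: reduced costs (-1.6, 0.4), box minimizer x = (7.0, 0.0)
g(y_4) = b*y + (c1 - a1*y)*x1 + (c2 - a2*y)*x2 = 8*1.6 + (-1.6)*7.0 + 0.4*0.0 = 12.8 - 11.2 + 0.0 = 1.6


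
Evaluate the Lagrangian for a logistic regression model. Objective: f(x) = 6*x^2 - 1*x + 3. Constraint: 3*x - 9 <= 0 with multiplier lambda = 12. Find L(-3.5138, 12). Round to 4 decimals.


Step 1: Evaluate f(x).
f(-3.5138) = 6*(-3.5138)^2 - 1*(-3.5138) + 3 = 80.5945
Step 2: Evaluate g(x).
g(-3.5138) = 3*-3.5138 - 9 = -19.5414
Step 3: Compute Lagrangian.
L = 80.5945 + 12*-19.5414 = -153.9023


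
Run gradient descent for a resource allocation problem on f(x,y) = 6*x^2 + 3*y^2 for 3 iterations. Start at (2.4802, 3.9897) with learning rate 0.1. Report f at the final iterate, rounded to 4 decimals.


Gradient descent on f(x,y) = 6*x^2 + 3*y^2.
Starting point: (2.4802, 3.9897), alpha = 0.1
Step 1: grad_x = 2*6*2.4802 = 29.7624, grad_y = 2*3*3.9897 = 23.9382
  x_1 = 2.4802 - 0.1*29.7624 = -0.496
  y_1 = 3.9897 - 0.1*23.9382 = 1.5959
Step 2: grad_x = 2*6*-0.496 = -5.9525, grad_y = 2*3*1.5959 = 9.5753
  x_2 = -0.496 - 0.1*-5.9525 = 0.0992
  y_2 = 1.5959 - 0.1*9.5753 = 0.6384
Step 3: grad_x = 2*6*0.0992 = 1.1905, grad_y = 2*3*0.6384 = 3.8301
  x_3 = 0.0992 - 0.1*1.1905 = -0.0198
  y_3 = 0.6384 - 0.1*3.8301 = 0.2553
f(-0.0198, 0.2553) = 6*(-0.0198)^2 + 3*0.2553^2 = 0.198


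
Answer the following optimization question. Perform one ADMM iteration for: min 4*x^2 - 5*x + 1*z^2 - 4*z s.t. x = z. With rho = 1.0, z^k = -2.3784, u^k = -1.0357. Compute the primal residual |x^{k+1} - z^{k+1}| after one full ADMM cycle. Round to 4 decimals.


ADMM iteration with rho = 1.0, z^k = -2.3784, u^k = -1.0357
Step 1: x-update.
Minimize 4*x^2 - 5*x + (1.0/2)*(x + 2.3784 - 1.0357)^2
FOC: (2*4 + 1.0)*x = 5 + 1.0*(-2.3784 + 1.0357)
x^{k+1} = 0.4064
Step 2: z-update.
Minimize 1*z^2 - 4*z + (1.0/2)*(0.4064 - z - 1.0357)^2
FOC: (2*1 + 1.0)*z = 4 + 1.0*(0.4064 - 1.0357)
z^{k+1} = 1.1236
Step 3: u-update.
u^{k+1} = -1.0357 + 0.4064 - 1.1236 = -1.7529
Step 4: Primal residual = |0.4064 - 1.1236| = 0.7172


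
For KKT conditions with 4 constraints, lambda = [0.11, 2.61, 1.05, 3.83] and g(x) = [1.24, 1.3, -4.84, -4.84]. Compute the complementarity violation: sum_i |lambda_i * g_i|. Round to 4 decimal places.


KKT complementary slackness check:
lambda_1 * g_1 = 0.11 * 1.24 = 0.1364
lambda_2 * g_2 = 2.61 * 1.3 = 3.393
lambda_3 * g_3 = 1.05 * -4.84 = -5.082
lambda_4 * g_4 = 3.83 * -4.84 = -18.5372
Total violation = 0.1364 + 3.393 + 5.082 + 18.5372 = 27.1486


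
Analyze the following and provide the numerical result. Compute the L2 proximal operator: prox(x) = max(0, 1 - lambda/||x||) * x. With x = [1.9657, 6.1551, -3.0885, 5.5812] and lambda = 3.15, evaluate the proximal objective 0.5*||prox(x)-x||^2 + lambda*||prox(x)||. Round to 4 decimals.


Step 1: Compute ||x||.
||x|| = 9.0795
Step 2: Compute scaling factor.
scale = max(0, 1 - 3.15/9.0795) = 0.6531
Step 3: prox(x) = [1.2837, 4.0197, -2.017, 3.6449]
||prox(x)|| = 5.9295
Step 4: Proximal objective.
0.5*||prox-x||^2 = 4.9613
lambda*||prox|| = 18.6779
Total = 23.6393


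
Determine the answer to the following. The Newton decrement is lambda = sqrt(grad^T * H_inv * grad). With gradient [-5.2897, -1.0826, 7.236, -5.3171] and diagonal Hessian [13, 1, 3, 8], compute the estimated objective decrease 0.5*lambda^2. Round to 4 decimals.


Step 1: H is diagonal, so H^(-1) * g = [-0.4069, -1.0826, 2.412, -0.6646].
Step 2: g^T H^(-1) g = sum_i g_i^2 / H_ii
  = (-5.2897)^2/13 + (-1.0826)^2/1 + (7.236)^2/3 + (-5.3171)^2/8
  = 2.1524 + 1.172 + 17.4532 + 3.5339 = 24.3116
Step 3: Objective decrease = 0.5 * g^T H^(-1) g = 12.1558


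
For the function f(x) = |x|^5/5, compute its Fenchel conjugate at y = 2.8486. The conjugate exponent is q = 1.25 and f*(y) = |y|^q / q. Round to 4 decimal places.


The conjugate exponent q satisfies 1/p + 1/q = 1.
p = 5, so q = 5/(5 - 1) = 1.25
|y|^q = 2.8486^1.25 = 3.7007
f*(2.8486) = 3.7007 / 1.25 = 2.9606


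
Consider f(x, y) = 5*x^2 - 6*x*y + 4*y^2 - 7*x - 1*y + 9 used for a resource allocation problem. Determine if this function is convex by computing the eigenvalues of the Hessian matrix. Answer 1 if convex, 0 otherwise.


The Hessian of f(x,y) = 5*x^2 - 6*x*y + 4*y^2 - 7*x - 1*y + 9 is:
H = [[10, -6], [-6, 8]]
Trace = 10 + 8 = 18
Determinant = 10*8 - (-6)^2 = 44
Discriminant = (18)^2 - 4*44 = 148.0
Eigenvalues: lambda_1 = 2.9172, lambda_2 = 15.0828
The function is convex.

1


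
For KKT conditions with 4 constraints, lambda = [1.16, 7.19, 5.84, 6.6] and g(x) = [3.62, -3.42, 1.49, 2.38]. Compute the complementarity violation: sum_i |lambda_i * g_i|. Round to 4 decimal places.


KKT complementary slackness check:
lambda_1 * g_1 = 1.16 * 3.62 = 4.1992
lambda_2 * g_2 = 7.19 * -3.42 = -24.5898
lambda_3 * g_3 = 5.84 * 1.49 = 8.7016
lambda_4 * g_4 = 6.6 * 2.38 = 15.708
Total violation = 4.1992 + 24.5898 + 8.7016 + 15.708 = 53.1986


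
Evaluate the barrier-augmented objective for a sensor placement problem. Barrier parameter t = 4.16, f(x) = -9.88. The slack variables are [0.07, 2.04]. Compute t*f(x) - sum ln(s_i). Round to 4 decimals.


Step 1: Compute log-barrier.
ln values: [-2.6593, 0.7129]
phi = -(-2.6593 + 0.7129) = 1.9463
Step 2: Compute augmented objective.
t*f(x) = 4.16*-9.88 = -41.1008
Total = -41.1008 + 1.9463 = -39.1545


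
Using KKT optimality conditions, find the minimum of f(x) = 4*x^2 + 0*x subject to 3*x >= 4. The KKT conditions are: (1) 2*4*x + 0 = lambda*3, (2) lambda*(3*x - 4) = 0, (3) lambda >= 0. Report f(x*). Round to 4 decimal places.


Step 1: Try lambda = 0 (constraint inactive).
x_unc = 0/(2*4) = 0.0
Check: 3*0.0 = 0.0 < 4 -- violated!
Step 2: Constraint must be active: 3*x = 4
x* = 4/3 = 1.3333 (rounded; the exact value 4/3 is used below)
lambda = (2*4*(4/3) + 0)/3 = 3.5556
Step 3: Compute optimal value.
f(x*) = 4*(4/3)^2 + 0*(4/3) = 7.1111


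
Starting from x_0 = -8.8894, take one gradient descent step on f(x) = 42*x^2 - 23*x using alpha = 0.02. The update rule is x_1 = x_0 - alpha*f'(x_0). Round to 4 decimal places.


We compute the gradient at x_0 and apply the update.
f'(x) = 84*x - 23
f'(-8.8894) = 84*-8.8894 - 23 = -769.7096
x_1 = -8.8894 - 0.02*-769.7096 = 6.5048


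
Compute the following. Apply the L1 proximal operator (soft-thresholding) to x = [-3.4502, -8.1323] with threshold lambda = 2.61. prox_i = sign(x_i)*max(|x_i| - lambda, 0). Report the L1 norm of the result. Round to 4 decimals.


Soft-thresholding with lambda = 2.61:
prox(-3.4502) = sign(-3.4502)*max(|-3.4502| - 2.61, 0) = -0.8402
prox(-8.1323) = sign(-8.1323)*max(|-8.1323| - 2.61, 0) = -5.5223
prox(x) = [-0.8402, -5.5223]
||prox(x)||_1 = 0.8402 + 5.5223 = 6.3625


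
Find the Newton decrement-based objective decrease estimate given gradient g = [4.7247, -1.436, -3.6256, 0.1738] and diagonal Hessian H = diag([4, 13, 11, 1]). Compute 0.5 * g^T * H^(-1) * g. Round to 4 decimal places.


Step 1: H is diagonal, so H^(-1) * g = [1.1812, -0.1105, -0.3296, 0.1738].
Step 2: g^T H^(-1) g = sum_i g_i^2 / H_ii
  = (4.7247)^2/4 + (-1.436)^2/13 + (-3.6256)^2/11 + (0.1738)^2/1
  = 5.5807 + 0.1586 + 1.195 + 0.0302 = 6.9645
Step 3: Objective decrease = 0.5 * g^T H^(-1) g = 3.4823


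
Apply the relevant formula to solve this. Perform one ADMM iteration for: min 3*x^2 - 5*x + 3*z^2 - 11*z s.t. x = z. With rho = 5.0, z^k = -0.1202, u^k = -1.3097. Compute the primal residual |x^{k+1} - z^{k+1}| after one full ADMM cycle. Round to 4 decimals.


ADMM iteration with rho = 5.0, z^k = -0.1202, u^k = -1.3097
Step 1: x-update.
Minimize 3*x^2 - 5*x + (5.0/2)*(x + 0.1202 - 1.3097)^2
FOC: (2*3 + 5.0)*x = 5 + 5.0*(-0.1202 + 1.3097)
x^{k+1} = 0.9952
Step 2: z-update.
Minimize 3*z^2 - 11*z + (5.0/2)*(0.9952 - z - 1.3097)^2
FOC: (2*3 + 5.0)*z = 11 + 5.0*(0.9952 - 1.3097)
z^{k+1} = 0.8571
Step 3: u-update.
u^{k+1} = -1.3097 + 0.9952 - 0.8571 = -1.1715
Step 4: Primal residual = |0.9952 - 0.8571| = 0.1382


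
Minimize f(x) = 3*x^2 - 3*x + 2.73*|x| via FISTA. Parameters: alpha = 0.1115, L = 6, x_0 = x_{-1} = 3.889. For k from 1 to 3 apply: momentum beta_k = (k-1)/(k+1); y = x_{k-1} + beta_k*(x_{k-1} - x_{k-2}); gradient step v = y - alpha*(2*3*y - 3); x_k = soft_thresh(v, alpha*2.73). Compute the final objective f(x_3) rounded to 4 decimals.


FISTA on f(x) = 3*x^2 - 3*x + 2.73*|x|
L = 6, alpha = 0.1115
Iteration 1: beta = 0.0, y = 3.889 + 0.0*(3.889 - 3.889) = 3.889
  grad(y) = 20.334, v = y - alpha*grad = 1.6218
  prox(v) = soft_thresh(1.6218, 0.3044) = 1.3174
Iteration 2: beta = 0.3333, y = 1.3174 + 0.3333*(1.3174 - 3.889) = 0.4602
  grad(y) = -0.2391, v = y - alpha*grad = 0.4868
  prox(v) = soft_thresh(0.4868, 0.3044) = 0.1824
Iteration 3: beta = 0.5, y = 0.1824 + 0.5*(0.1824 - 1.3174) = -0.3851
  grad(y) = -5.3104, v = y - alpha*grad = 0.207
  prox(v) = soft_thresh(0.207, 0.3044) = 0.0
f(x_3) = 3*0.0^2 - 3*0.0 + 2.73*|0.0| = 0.0


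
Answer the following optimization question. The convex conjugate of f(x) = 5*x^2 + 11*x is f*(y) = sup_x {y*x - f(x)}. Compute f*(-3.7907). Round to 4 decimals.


f*(y) = sup_x {y*x - a*x^2 - b*x} = sup_x {(y-b)*x - a*x^2}
FOC: (y - b) - 2a*x = 0 => x* = (y - b)/(2a)
x* = (-3.7907 - 11)/(2*5) = -1.4791
f*(-3.7907) = (y-b)^2/(4a) = (-3.7907 - 11)^2/(4*5)
= 218.7648/20 = 10.9382


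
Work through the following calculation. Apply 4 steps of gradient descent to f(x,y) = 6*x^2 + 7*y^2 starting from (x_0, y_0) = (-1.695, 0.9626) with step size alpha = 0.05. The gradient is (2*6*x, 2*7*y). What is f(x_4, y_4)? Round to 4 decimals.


Gradient descent on f(x,y) = 6*x^2 + 7*y^2.
Starting point: (-1.695, 0.9626), alpha = 0.05
Step 1: grad_x = 2*6*-1.695 = -20.34, grad_y = 2*7*0.9626 = 13.4764
  x_1 = -1.695 - 0.05*-20.34 = -0.678
  y_1 = 0.9626 - 0.05*13.4764 = 0.2888
Step 2: grad_x = 2*6*-0.678 = -8.136, grad_y = 2*7*0.2888 = 4.0429
  x_2 = -0.678 - 0.05*-8.136 = -0.2712
  y_2 = 0.2888 - 0.05*4.0429 = 0.0866
Step 3: grad_x = 2*6*-0.2712 = -3.2544, grad_y = 2*7*0.0866 = 1.2129
  x_3 = -0.2712 - 0.05*-3.2544 = -0.1085
  y_3 = 0.0866 - 0.05*1.2129 = 0.026
Step 4: grad_x = 2*6*-0.1085 = -1.3018, grad_y = 2*7*0.026 = 0.3639
  x_4 = -0.1085 - 0.05*-1.3018 = -0.0434
  y_4 = 0.026 - 0.05*0.3639 = 0.0078
f(-0.0434, 0.0078) = 6*(-0.0434)^2 + 7*0.0078^2 = 0.0117


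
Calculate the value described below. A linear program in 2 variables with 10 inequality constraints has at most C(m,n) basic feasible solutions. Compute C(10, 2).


Each vertex corresponds to some choice of n active constraints out of m, so the number of vertices is at most C(m, n) = m! / (n!(m-n)!).
m = 10, n = 2
Numerator: 10 * 9
Denominator: 2! = 2
C(10, 2) = 45


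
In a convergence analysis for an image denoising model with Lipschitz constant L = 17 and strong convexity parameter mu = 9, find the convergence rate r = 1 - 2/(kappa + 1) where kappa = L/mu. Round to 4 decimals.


Step 1: Compute the condition number.
kappa = L/mu = 17/9 = 1.8889
Step 2: Compute the convergence rate.
r = 1 - 2/(kappa + 1) = 1 - 2*mu/(L + mu) = (L - mu)/(L + mu) = 8/26 = 0.3077


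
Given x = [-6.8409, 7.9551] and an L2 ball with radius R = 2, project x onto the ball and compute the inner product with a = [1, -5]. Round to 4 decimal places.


Step 1: Compute ||x|| (intermediates to 6 decimals).
||x|| = sqrt((-6.8409)^2 + 7.9551^2) = 10.491974
Step 2: Project.
Since ||x|| > R, scale = R/||x|| = 2/10.491974 = 0.190622, proj(x) = scale * x
proj(x) = [-1.304026, 1.516417]
Step 3: Dot product.
a^T * proj(x) = 1*(-1.304026) - 5*1.516417 = -8.8861


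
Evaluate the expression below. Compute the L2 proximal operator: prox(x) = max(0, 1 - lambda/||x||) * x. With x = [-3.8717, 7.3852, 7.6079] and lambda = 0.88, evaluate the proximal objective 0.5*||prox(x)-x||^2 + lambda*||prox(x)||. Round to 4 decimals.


Step 1: Compute ||x||.
||x|| = 11.2877
Step 2: Compute scaling factor.
scale = max(0, 1 - 0.88/11.2877) = 0.922
Step 3: prox(x) = [-3.5699, 6.8094, 7.0148]
||prox(x)|| = 10.4077
Step 4: Proximal objective.
0.5*||prox-x||^2 = 0.3872
lambda*||prox|| = 9.1588
Total = 9.5459


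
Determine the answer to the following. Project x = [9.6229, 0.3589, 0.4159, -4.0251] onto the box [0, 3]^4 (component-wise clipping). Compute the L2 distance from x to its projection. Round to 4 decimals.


Project each component onto [0, 3].
clip(9.6229) = 3.0, clip(0.3589) = 0.3589, clip(0.4159) = 0.4159, clip(-4.0251) = 0.0
Projection = [3.0, 0.3589, 0.4159, 0.0]
Squared diffs: [43.8628, 0.0, 0.0, 16.2014]
Distance = sqrt(60.0642) = 7.7501


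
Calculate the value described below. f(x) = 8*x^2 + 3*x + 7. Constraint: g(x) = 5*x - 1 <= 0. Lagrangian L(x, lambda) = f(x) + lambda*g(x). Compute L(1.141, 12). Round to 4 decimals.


Step 1: Evaluate f(x).
f(1.141) = 8*1.141^2 + 3*1.141 + 7 = 20.838
Step 2: Evaluate g(x).
g(1.141) = 5*1.141 - 1 = 4.705
Step 3: Compute Lagrangian.
L = 20.838 + 12*4.705 = 77.298


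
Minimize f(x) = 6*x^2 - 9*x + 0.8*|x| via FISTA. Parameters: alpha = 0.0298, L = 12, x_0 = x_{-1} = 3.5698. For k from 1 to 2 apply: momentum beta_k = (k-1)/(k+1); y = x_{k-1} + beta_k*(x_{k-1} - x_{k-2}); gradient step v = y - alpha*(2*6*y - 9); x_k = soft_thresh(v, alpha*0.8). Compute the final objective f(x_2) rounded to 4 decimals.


FISTA on f(x) = 6*x^2 - 9*x + 0.8*|x|
L = 12, alpha = 0.0298
Iteration 1: beta = 0.0, y = 3.5698 + 0.0*(3.5698 - 3.5698) = 3.5698
  grad(y) = 33.8376, v = y - alpha*grad = 2.5614
  prox(v) = soft_thresh(2.5614, 0.0238) = 2.5376
Iteration 2: beta = 0.3333, y = 2.5376 + 0.3333*(2.5376 - 3.5698) = 2.1935
  grad(y) = 17.3224, v = y - alpha*grad = 1.6773
  prox(v) = soft_thresh(1.6773, 0.0238) = 1.6535
f(x_2) = 6*1.6535^2 - 9*1.6535 + 0.8*|1.6535| = 2.8455


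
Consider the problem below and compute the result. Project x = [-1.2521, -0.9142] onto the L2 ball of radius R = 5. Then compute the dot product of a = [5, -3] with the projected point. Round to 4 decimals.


Step 1: Compute ||x|| (intermediates to 6 decimals).
||x|| = sqrt((-1.2521)^2 + (-0.9142)^2) = 1.550328
Step 2: Project.
Since ||x|| <= R, proj = x (no scaling needed).
proj(x) = [-1.2521, -0.9142]
Step 3: Dot product.
a^T * proj(x) = 5*(-1.2521) - 3*(-0.9142) = -3.5179


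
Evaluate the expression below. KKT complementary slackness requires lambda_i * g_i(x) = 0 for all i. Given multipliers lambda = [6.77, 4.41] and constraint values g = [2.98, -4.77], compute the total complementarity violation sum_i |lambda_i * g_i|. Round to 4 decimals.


KKT complementary slackness check:
lambda_1 * g_1 = 6.77 * 2.98 = 20.1746
lambda_2 * g_2 = 4.41 * -4.77 = -21.0357
Total violation = 20.1746 + 21.0357 = 41.2103


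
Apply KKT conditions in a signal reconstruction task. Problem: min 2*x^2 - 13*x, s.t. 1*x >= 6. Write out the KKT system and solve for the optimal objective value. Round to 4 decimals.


Step 1: Try lambda = 0 (constraint inactive).
x_unc = 13/(2*2) = 3.25
Check: 1*3.25 = 3.25 < 6 -- violated!
Step 2: Constraint must be active: 1*x = 6
x* = 6/1 = 6.0
lambda = (2*2*6.0 - 13)/1 = 11.0
Step 3: Compute optimal value.
f(x*) = 2*6.0^2 - 13*6.0 = -6.0


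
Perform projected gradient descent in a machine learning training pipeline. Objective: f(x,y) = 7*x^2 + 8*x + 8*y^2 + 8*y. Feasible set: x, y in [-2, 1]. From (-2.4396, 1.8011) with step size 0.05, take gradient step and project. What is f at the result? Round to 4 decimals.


Step 1: Compute gradient at (-2.4396, 1.8011).
grad_x = 2*7*-2.4396 + 8 = -26.1544
grad_y = 2*8*1.8011 + 8 = 36.8176
Step 2: Gradient step.
x_raw = -2.4396 - 0.05*-26.1544 = -1.1319
y_raw = 1.8011 - 0.05*36.8176 = -0.0398
Step 3: Project onto [-2, 1].
x_proj = clip(-1.1319) = -1.1319
y_proj = clip(-0.0398) = -0.0398
Step 4: Evaluate f.
f(-1.1319, -0.0398) = -0.3926


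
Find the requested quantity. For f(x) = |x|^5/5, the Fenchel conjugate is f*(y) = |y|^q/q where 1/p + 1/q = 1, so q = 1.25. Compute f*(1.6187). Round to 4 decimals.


The conjugate exponent q satisfies 1/p + 1/q = 1.
p = 5, so q = 5/(5 - 1) = 1.25
|y|^q = 1.6187^1.25 = 1.8258
f*(1.6187) = 1.8258 / 1.25 = 1.4607


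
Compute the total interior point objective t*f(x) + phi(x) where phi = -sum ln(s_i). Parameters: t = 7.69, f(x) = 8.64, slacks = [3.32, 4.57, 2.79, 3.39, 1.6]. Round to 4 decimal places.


Step 1: Compute log-barrier.
ln values: [1.2, 1.5195, 1.026, 1.2208, 0.47]
phi = -(1.2 + 1.5195 + 1.026 + 1.2208 + 0.47) = -5.4364
Step 2: Compute augmented objective.
t*f(x) = 7.69*8.64 = 66.4416
Total = 66.4416 - 5.4364 = 61.0052


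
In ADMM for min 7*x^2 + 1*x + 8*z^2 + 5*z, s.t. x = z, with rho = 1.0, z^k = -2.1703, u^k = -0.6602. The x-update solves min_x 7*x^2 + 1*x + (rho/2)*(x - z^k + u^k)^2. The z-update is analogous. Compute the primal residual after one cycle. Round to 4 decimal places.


ADMM iteration with rho = 1.0, z^k = -2.1703, u^k = -0.6602
Step 1: x-update.
Minimize 7*x^2 + 1*x + (1.0/2)*(x + 2.1703 - 0.6602)^2
FOC: (2*7 + 1.0)*x = -1 + 1.0*(-2.1703 + 0.6602)
x^{k+1} = -0.1673
Step 2: z-update.
Minimize 8*z^2 + 5*z + (1.0/2)*(-0.1673 - z - 0.6602)^2
FOC: (2*8 + 1.0)*z = -5 + 1.0*(-0.1673 - 0.6602)
z^{k+1} = -0.3428
Step 3: u-update.
u^{k+1} = -0.6602 - 0.1673 + 0.3428 = -0.4847
Step 4: Primal residual = |-0.1673 + 0.3428| = 0.1755


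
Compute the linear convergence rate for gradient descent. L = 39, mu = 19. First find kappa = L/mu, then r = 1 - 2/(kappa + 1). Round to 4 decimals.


Step 1: Compute the condition number.
kappa = L/mu = 39/19 = 2.0526
Step 2: Compute the convergence rate.
r = 1 - 2/(kappa + 1) = 1 - 2*mu/(L + mu) = (L - mu)/(L + mu) = 20/58 = 0.3448


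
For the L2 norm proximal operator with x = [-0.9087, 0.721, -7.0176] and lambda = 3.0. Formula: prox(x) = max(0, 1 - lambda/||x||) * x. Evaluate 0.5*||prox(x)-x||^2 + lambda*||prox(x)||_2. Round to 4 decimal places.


Step 1: Compute ||x||.
||x|| = 7.1128
Step 2: Compute scaling factor.
scale = max(0, 1 - 3.0/7.1128) = 0.5782
Step 3: prox(x) = [-0.5254, 0.4169, -4.0578]
||prox(x)|| = 4.1128
Step 4: Proximal objective.
0.5*||prox-x||^2 = 4.5
lambda*||prox|| = 12.3384
Total = 16.8385


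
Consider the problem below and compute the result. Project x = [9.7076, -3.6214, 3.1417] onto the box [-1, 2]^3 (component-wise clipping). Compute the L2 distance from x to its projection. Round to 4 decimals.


Project each component onto [-1, 2].
clip(9.7076) = 2.0, clip(-3.6214) = -1.0, clip(3.1417) = 2.0
Projection = [2.0, -1.0, 2.0]
Squared diffs: [59.4071, 6.8717, 1.3035]
Distance = sqrt(67.5823) = 8.2208


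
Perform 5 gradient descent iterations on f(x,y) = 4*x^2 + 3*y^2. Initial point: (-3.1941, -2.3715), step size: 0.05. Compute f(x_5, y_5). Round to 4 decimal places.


Gradient descent on f(x,y) = 4*x^2 + 3*y^2.
Starting point: (-3.1941, -2.3715), alpha = 0.05
Step 1: grad_x = 2*4*-3.1941 = -25.5528, grad_y = 2*3*-2.3715 = -14.229
  x_1 = -3.1941 - 0.05*-25.5528 = -1.9165
  y_1 = -2.3715 - 0.05*-14.229 = -1.6601
Step 2: grad_x = 2*4*-1.9165 = -15.3317, grad_y = 2*3*-1.6601 = -9.9603
  x_2 = -1.9165 - 0.05*-15.3317 = -1.1499
  y_2 = -1.6601 - 0.05*-9.9603 = -1.162
Step 3: grad_x = 2*4*-1.1499 = -9.199, grad_y = 2*3*-1.162 = -6.9722
  x_3 = -1.1499 - 0.05*-9.199 = -0.6899
  y_3 = -1.162 - 0.05*-6.9722 = -0.8134
Step 4: grad_x = 2*4*-0.6899 = -5.5194, grad_y = 2*3*-0.8134 = -4.8805
  x_4 = -0.6899 - 0.05*-5.5194 = -0.414
  y_4 = -0.8134 - 0.05*-4.8805 = -0.5694
Step 5: grad_x = 2*4*-0.414 = -3.3116, grad_y = 2*3*-0.5694 = -3.4164
  x_5 = -0.414 - 0.05*-3.3116 = -0.2484
  y_5 = -0.5694 - 0.05*-3.4164 = -0.3986
f(-0.2484, -0.3986) = 4*(-0.2484)^2 + 3*(-0.3986)^2 = 0.7234


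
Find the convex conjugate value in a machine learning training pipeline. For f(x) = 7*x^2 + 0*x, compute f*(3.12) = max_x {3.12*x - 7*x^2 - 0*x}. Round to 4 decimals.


f*(y) = sup_x {y*x - a*x^2 - b*x} = sup_x {(y-b)*x - a*x^2}
FOC: (y - b) - 2a*x = 0 => x* = (y - b)/(2a)
x* = (3.12 - 0)/(2*7) = 0.2229
f*(3.12) = (y-b)^2/(4a) = (3.12 - 0)^2/(4*7)
= 9.7344/28 = 0.3477


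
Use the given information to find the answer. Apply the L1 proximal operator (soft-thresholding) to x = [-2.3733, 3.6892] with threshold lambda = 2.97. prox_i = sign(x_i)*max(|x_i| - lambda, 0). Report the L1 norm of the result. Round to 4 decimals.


Soft-thresholding with lambda = 2.97:
prox(-2.3733) = sign(-2.3733)*max(|-2.3733| - 2.97, 0) = 0.0
prox(3.6892) = sign(3.6892)*max(|3.6892| - 2.97, 0) = 0.7192
prox(x) = [0.0, 0.7192]
||prox(x)||_1 = 0.0 + 0.7192 = 0.7192


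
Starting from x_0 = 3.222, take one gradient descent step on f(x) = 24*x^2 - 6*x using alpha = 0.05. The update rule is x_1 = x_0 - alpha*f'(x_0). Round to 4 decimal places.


We compute the gradient at x_0 and apply the update.
f'(x) = 48*x - 6
f'(3.222) = 48*3.222 - 6 = 148.656
x_1 = 3.222 - 0.05*148.656 = -4.2108


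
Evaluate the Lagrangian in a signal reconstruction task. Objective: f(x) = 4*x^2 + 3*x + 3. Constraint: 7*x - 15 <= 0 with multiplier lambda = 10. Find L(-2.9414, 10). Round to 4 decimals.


Step 1: Evaluate f(x).
f(-2.9414) = 4*(-2.9414)^2 + 3*(-2.9414) + 3 = 28.7831
Step 2: Evaluate g(x).
g(-2.9414) = 7*-2.9414 - 15 = -35.5898
Step 3: Compute Lagrangian.
L = 28.7831 + 10*-35.5898 = -327.1149


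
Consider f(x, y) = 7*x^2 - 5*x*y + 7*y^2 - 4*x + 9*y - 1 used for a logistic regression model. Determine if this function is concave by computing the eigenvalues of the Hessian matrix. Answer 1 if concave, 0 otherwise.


The Hessian of f(x,y) = 7*x^2 - 5*x*y + 7*y^2 - 4*x + 9*y - 1 is:
H = [[14, -5], [-5, 14]]
Trace = 14 + 14 = 28
Determinant = 14*14 - (-5)^2 = 171
Discriminant = (28)^2 - 4*171 = 100.0
Eigenvalues: lambda_1 = 9.0, lambda_2 = 19.0
The function is not concave.

0


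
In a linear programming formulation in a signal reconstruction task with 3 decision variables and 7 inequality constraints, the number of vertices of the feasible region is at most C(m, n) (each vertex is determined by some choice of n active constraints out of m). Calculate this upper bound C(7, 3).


Each vertex corresponds to some choice of n active constraints out of m, so the number of vertices is at most C(m, n) = m! / (n!(m-n)!).
m = 7, n = 3
Numerator: 7 * 6 * 5
Denominator: 3! = 6
C(7, 3) = 35


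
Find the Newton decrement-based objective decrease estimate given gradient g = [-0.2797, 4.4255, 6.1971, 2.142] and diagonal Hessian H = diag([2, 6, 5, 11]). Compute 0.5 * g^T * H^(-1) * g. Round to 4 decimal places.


Step 1: H is diagonal, so H^(-1) * g = [-0.1399, 0.7376, 1.2394, 0.1947].
Step 2: g^T H^(-1) g = sum_i g_i^2 / H_ii
  = (-0.2797)^2/2 + (4.4255)^2/6 + (6.1971)^2/5 + (2.142)^2/11
  = 0.0391 + 3.2642 + 7.6808 + 0.4171 = 11.4012
Step 3: Objective decrease = 0.5 * g^T H^(-1) g = 5.7006


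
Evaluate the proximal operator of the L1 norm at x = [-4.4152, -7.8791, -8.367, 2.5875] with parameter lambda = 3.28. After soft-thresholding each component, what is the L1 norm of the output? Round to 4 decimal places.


Soft-thresholding with lambda = 3.28:
prox(-4.4152) = sign(-4.4152)*max(|-4.4152| - 3.28, 0) = -1.1352
prox(-7.8791) = sign(-7.8791)*max(|-7.8791| - 3.28, 0) = -4.5991
prox(-8.367) = sign(-8.367)*max(|-8.367| - 3.28, 0) = -5.087
prox(2.5875) = sign(2.5875)*max(|2.5875| - 3.28, 0) = 0.0
prox(x) = [-1.1352, -4.5991, -5.087, 0.0]
||prox(x)||_1 = 1.1352 + 4.5991 + 5.087 + 0.0 = 10.8213


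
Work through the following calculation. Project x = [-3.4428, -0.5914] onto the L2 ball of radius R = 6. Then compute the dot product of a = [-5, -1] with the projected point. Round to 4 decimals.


Step 1: Compute ||x|| (intermediates to 6 decimals).
||x|| = sqrt((-3.4428)^2 + (-0.5914)^2) = 3.493226
Step 2: Project.
Since ||x|| <= R, proj = x (no scaling needed).
proj(x) = [-3.4428, -0.5914]
Step 3: Dot product.
a^T * proj(x) = -5*(-3.4428) - 1*(-0.5914) = 17.8054


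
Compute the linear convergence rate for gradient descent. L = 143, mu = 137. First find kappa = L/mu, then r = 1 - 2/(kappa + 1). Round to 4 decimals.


Step 1: Compute the condition number.
kappa = L/mu = 143/137 = 1.0438
Step 2: Compute the convergence rate.
r = 1 - 2/(kappa + 1) = 1 - 2*mu/(L + mu) = (L - mu)/(L + mu) = 6/280 = 0.0214
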